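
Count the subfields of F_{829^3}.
F_{829^3} has 2 subfields

The subfields of F_{p^n} are exactly the fields F_{p^d} for d | n (each is the fixed field of the unique index-d subgroup of Gal(F_{p^n}/F_p) ≅ Z/nZ). The divisors of n = 3 are {1, 3}, giving 2 subfields: F_{829^1}, F_{829^3}.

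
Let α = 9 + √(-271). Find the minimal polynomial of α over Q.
m_α(x) = x^2 - 18x + 352

From α - 9 = √(-271), squaring gives (α - 9)^2 = -271, i.e. α^2 - 18α + 81 = -271, so α^2 - 18α + 352 = 0. The discriminant of x^2 - 18x + 352 is (-18)^2 - 4·(352) = 324 - 1408 = -1084, and 4·(-271) is not a perfect square in Q since -271 is squarefree and ≠ 1. Hence x^2 - 18x + 352 is irreducible over Q and is the minimal polynomial of α.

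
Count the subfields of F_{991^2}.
F_{991^2} has 2 subfields

The subfields of F_{p^n} are exactly the fields F_{p^d} for d | n (each is the fixed field of the unique index-d subgroup of Gal(F_{p^n}/F_p) ≅ Z/nZ). The divisors of n = 2 are {1, 2}, giving 2 subfields: F_{991^1}, F_{991^2}.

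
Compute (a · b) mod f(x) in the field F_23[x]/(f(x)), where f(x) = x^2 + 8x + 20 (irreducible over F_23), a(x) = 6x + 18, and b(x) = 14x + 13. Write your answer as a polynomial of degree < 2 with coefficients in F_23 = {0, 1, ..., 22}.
a · b ≡ 3x + 3 (mod f(x))

Multiply in F_23[x]: a(x)·b(x) = (6x + 18)·(14x + 13) = 15x^2 + 8x + 4. This has degree ≥ 2, so divide by f(x) over F_23: 15x^2 + 8x + 4 = (15)·(x^2 + 8x + 20) + (3x + 3). Hence a·b ≡ 3x + 3 (mod f). (F_23[x]/(f) is a field with 23^2 = 529 elements since f is irreducible of degree 2.)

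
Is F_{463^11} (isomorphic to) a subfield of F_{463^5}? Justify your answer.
No: F_{463^11} is not a subfield of F_{463^5}

F_{p^m} embeds in F_{p^n} iff m | n. Here 11 ∤ 5 (since 5 = 0·11 + 5 with remainder 5 ≠ 0), so F_{463^11} is not a subfield of F_{463^5}. Equivalently: if it were, the tower law would give 11 = [F_{463^11}:F_463] dividing [F_{463^5}:F_463] = 5, contradiction.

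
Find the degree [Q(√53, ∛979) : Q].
[Q(√53, ∛979) : Q] = 6

Let L = Q(√53, ∛979). Since Q(√53) ⊂ L and [Q(√53):Q] = 2, the tower law gives 2 | [L:Q]. Likewise Q(∛979) ⊂ L with [Q(∛979):Q] = 3 (because 979 is not a perfect cube), so 3 | [L:Q]. As gcd(2,3) = 1, [L:Q] is divisible by 6. Conversely L is generated over Q by √53 and ∛979, so [L:Q] ≤ 2·3 = 6. Therefore [Q(√53, ∛979) : Q] = 6.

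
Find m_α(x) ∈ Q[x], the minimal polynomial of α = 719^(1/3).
m_α(x) = x^3 - 719

α satisfies α^3 = 719, so x^3 - 719 annihilates α. By the rational root test, a rational root p/q (in lowest terms) of x^3 - 719 would satisfy p^3 = 719 q^3, forcing q = 1 and p^3 = 719; but 719 is not a perfect cube, contradiction. A monic cubic over Q with no rational root is irreducible (any nontrivial factorization would include a linear factor). Hence x^3 - 719 is the minimal polynomial of α, and in particular [Q(α):Q] = 3.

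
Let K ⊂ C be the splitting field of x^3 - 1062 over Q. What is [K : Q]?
[K : Q] = 6

The roots of x^3 - 1062 are ∛1062, ω∛1062, ω^2∛1062 where ω = e^(2πi/3) is a primitive cube root of unity, so K = Q(∛1062, ω). Now [Q(∛1062):Q] = 3 (since 1062 is not a perfect cube, x^3 - 1062 is irreducible) and [Q(ω):Q] = 2. Both 2 and 3 divide [K:Q], and [K:Q] ≤ 3·2 = 6, so [K:Q] = 6. (Equivalently: Q(∛1062) ⊂ R but ω ∉ R, so [K : Q(∛1062)] = 2.)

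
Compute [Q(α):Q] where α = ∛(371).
[Q(α):Q] = 3

The minimal polynomial of α is x^3 - 371, irreducible over Q since 371 is not a perfect cube (so x^3 - 371 has no rational root). Hence [Q(α):Q] = deg(m_α) = 3.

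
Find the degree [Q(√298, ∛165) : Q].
[Q(√298, ∛165) : Q] = 6

Let L = Q(√298, ∛165). Since Q(√298) ⊂ L and [Q(√298):Q] = 2, the tower law gives 2 | [L:Q]. Likewise Q(∛165) ⊂ L with [Q(∛165):Q] = 3 (because 165 is not a perfect cube), so 3 | [L:Q]. As gcd(2,3) = 1, [L:Q] is divisible by 6. Conversely L is generated over Q by √298 and ∛165, so [L:Q] ≤ 2·3 = 6. Therefore [Q(√298, ∛165) : Q] = 6.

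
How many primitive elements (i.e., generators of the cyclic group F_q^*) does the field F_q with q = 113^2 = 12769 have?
There are φ(12768) = 3456 primitive elements

F_q^* is cyclic of order q - 1 = 12768. A cyclic group of order m has exactly φ(m) generators. Here m = 12768 = 2^5 · 3 · 7 · 19, so the number of primitive elements is φ(12768) = 3456.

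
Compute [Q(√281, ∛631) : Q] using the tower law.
[Q(√281, ∛631) : Q] = 6

Let L = Q(√281, ∛631). Since Q(√281) ⊂ L and [Q(√281):Q] = 2, the tower law gives 2 | [L:Q]. Likewise Q(∛631) ⊂ L with [Q(∛631):Q] = 3 (because 631 is not a perfect cube), so 3 | [L:Q]. As gcd(2,3) = 1, [L:Q] is divisible by 6. Conversely L is generated over Q by √281 and ∛631, so [L:Q] ≤ 2·3 = 6. Therefore [Q(√281, ∛631) : Q] = 6.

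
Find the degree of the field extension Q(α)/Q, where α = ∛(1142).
[Q(α):Q] = 3

The minimal polynomial of α is x^3 - 1142, irreducible over Q since 1142 is not a perfect cube (so x^3 - 1142 has no rational root). Hence [Q(α):Q] = deg(m_α) = 3.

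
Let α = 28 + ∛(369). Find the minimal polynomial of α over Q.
m_α(x) = x^3 - 84x^2 + 2352x - 22321

Set β = α - 28 = ∛(369), so β^3 = 369. Then (α - 28)^3 - 369 = 0, i.e. α is a root of g(x) = (x - 28)^3 - 369 = x^3 - 84x^2 + 2352x - 22321. Since g(x) = h(x - 28) where h(x) = x^3 - 369, and h is irreducible over Q (because 369 is not a perfect cube, so h has no rational root, and a monic cubic with no rational root is irreducible), g is also irreducible (irreducibility is preserved under the substitution x → x - 28). Hence m_α(x) = x^3 - 84x^2 + 2352x - 22321.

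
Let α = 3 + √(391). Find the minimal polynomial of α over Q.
m_α(x) = x^2 - 6x - 382

From α - 3 = √(391), squaring gives (α - 3)^2 = 391, i.e. α^2 - 6α + 9 = 391, so α^2 - 6α - 382 = 0. The discriminant of x^2 - 6x - 382 is (-6)^2 - 4·(-382) = 36 + 1528 = 1564, and 4·(391) is not a perfect square in Q since 391 is squarefree and ≠ 1. Hence x^2 - 6x - 382 is irreducible over Q and is the minimal polynomial of α.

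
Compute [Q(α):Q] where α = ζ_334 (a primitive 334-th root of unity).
[Q(α):Q] = 166

The minimal polynomial of ζ_334 over Q is the 334-th cyclotomic polynomial Φ_334(x), which is irreducible over Q and has degree φ(334) = 166. Hence [Q(α):Q] = φ(334) = 166.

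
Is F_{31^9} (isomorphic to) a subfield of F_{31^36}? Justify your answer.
Yes: F_{31^9} is a subfield of F_{31^36}

F_{p^m} embeds in F_{p^n} iff m | n (since F_{p^n} is the splitting field of x^(p^n) - x, and F_{p^m} ⊂ F_{p^n} forces p^n to be a power of p^m, i.e. m | n; conversely if m | n then every root of x^(p^m) - x is a root of x^(p^n) - x). Here 9 | 36 (since 36 = 4·9), so F_{31^9} is a subfield of F_{31^36}, and [F_{31^36} : F_{31^9}] = 36/9 = 4.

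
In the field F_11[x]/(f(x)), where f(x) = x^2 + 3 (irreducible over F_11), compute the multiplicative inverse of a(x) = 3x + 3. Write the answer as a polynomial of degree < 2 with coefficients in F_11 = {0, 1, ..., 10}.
a(x)^(-1) ≡ 10x + 1 (mod f(x))

Since f is irreducible over F_11, F_11[x]/(f) is a field and a(x) ≠ 0 has an inverse. Apply the extended Euclidean algorithm to f(x) and a(x) in F_11[x]: f(x) = (4x + 7)·a(x) + (4). The last nonzero remainder is the constant 4 = gcd(f, a) in F_11. Back-substituting through the division chain expresses 4 = s(x)·a(x) + t(x)·f(x) with s(x) ≡ 7x + 4 (mod f), so (7x + 4)·a(x) ≡ 4 (mod f). Multiplying by 4^(-1) ≡ 3 in F_11 gives a(x)^(-1) ≡ 3·(7x + 4) ≡ 10x + 1 (mod f). Check: (3x + 3)·(10x + 1) = 8x^2 + 3 ≡ 1 (mod x^2 + 3).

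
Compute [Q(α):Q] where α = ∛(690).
[Q(α):Q] = 3

The minimal polynomial of α is x^3 - 690, irreducible over Q since 690 is not a perfect cube (so x^3 - 690 has no rational root). Hence [Q(α):Q] = deg(m_α) = 3.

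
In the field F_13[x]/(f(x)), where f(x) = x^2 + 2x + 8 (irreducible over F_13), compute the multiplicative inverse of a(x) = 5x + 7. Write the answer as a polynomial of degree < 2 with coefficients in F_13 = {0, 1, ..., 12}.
a(x)^(-1) ≡ 6x + 1 (mod f(x))

Since f is irreducible over F_13, F_13[x]/(f) is a field and a(x) ≠ 0 has an inverse. Apply the extended Euclidean algorithm to f(x) and a(x) in F_13[x]: f(x) = (8x + 10)·a(x) + (3). The last nonzero remainder is the constant 3 = gcd(f, a) in F_13. Back-substituting through the division chain expresses 3 = s(x)·a(x) + t(x)·f(x) with s(x) ≡ 5x + 3 (mod f), so (5x + 3)·a(x) ≡ 3 (mod f). Multiplying by 3^(-1) ≡ 9 in F_13 gives a(x)^(-1) ≡ 9·(5x + 3) ≡ 6x + 1 (mod f). Check: (5x + 7)·(6x + 1) = 4x^2 + 8x + 7 ≡ 1 (mod x^2 + 2x + 8).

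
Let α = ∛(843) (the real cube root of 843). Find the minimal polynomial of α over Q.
m_α(x) = x^3 - 843

α satisfies α^3 = 843, so x^3 - 843 annihilates α. By the rational root test, a rational root p/q (in lowest terms) of x^3 - 843 would satisfy p^3 = 843 q^3, forcing q = 1 and p^3 = 843; but 843 is not a perfect cube, contradiction. A monic cubic over Q with no rational root is irreducible (any nontrivial factorization would include a linear factor). Hence x^3 - 843 is the minimal polynomial of α, and in particular [Q(α):Q] = 3.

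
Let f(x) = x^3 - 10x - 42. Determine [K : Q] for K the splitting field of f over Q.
[K : Q] = 6

By the rational root test, any rational root of the monic integer polynomial f(x) = x^3 - 10x - 42 must be an integer dividing the constant term -42, i.e. one of ±{1, 2, 3, 6, 7, 14, 21, 42}. Evaluating: f(1) = -51, f(-1) = -33, f(2) = -54, f(-2) = -30, f(3) = -45, f(-3) = -39, f(6) = 114, f(-6) = -198, f(7) = 231, f(-7) = -315, f(14) = 2562, f(-14) = -2646, f(21) = 9009, f(-21) = -9093, f(42) = 73626, f(-42) = -73710; none is 0, so f has no rational root and is therefore irreducible over Q (a cubic with no linear factor over a field is irreducible). For an irreducible cubic, the Galois group is A_3 or S_3 according as the discriminant disc(f) = -4a^3 - 27b^2 = -4·(-10)^3 - 27·(-42)^2 = -43628 is or is not a square in Q. Here disc(f) = -43628 is not a perfect square in Q, so the Galois group of f over Q is not contained in A_3 and must be all of S_3. The splitting field has degree |S_3| = 6 over Q, so [K : Q] = 6.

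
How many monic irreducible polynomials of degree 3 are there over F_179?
There are 1911720 monic irreducible polynomials of degree 3 over F_179

Each element of F_{179^3} that lies in no proper subfield is a root of exactly one monic irreducible of degree 3 over F_179, and each such polynomial has 3 distinct roots in F_{179^3}. By Möbius inversion the count is N_179(3) = (1/3) Σ_{d|3} μ(3/d) · 179^d = (1/3)(μ(3)·179^1 + μ(1)·179^3) = 5735160/3 = 1911720.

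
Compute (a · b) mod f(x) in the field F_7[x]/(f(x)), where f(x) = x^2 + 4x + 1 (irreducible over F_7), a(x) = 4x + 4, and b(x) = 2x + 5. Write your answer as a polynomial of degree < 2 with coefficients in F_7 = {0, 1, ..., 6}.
a · b ≡ 3x + 5 (mod f(x))

Multiply in F_7[x]: a(x)·b(x) = (4x + 4)·(2x + 5) = x^2 + 6. This has degree ≥ 2, so divide by f(x) over F_7: x^2 + 6 = (1)·(x^2 + 4x + 1) + (3x + 5). Hence a·b ≡ 3x + 5 (mod f). (F_7[x]/(f) is a field with 7^2 = 49 elements since f is irreducible of degree 2.)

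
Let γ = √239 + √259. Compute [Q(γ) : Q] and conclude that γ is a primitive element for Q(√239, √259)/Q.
[Q(γ) : Q] = 4 (equivalently, Q(γ) = Q(√239, √259))

Obviously Q(γ) ⊆ Q(√239, √259), and [Q(√239, √259):Q] = 4 (since 239, 259 are distinct squarefree integers > 1 with 61901 not a perfect square). To show equality we compute the minimal polynomial of γ. From γ = √239 + √259: γ^2 = 239 + 2√(61901) + 259 = 498 + 2√(61901), so γ^2 - 498 = 2√(61901); squaring, (γ^2 - 498)^2 = 4·61901, i.e. γ^4 - 996γ^2 + 248004 - 247604 = 0, i.e. γ^4 - 996γ^2 + 400 = 0. So γ is a root of x^4 - 996x^2 + 400. This polynomial is irreducible over Q: it has no rational root (each ±√239 ± √259 is irrational), and any factorization into two quadratics over Q would force √(61901) ∈ Q (pairing opposite roots) or √239, √259 ∈ Q (other pairings), all impossible. Hence [Q(γ):Q] = 4 = [Q(√239, √259):Q], so Q(γ) = Q(√239, √259).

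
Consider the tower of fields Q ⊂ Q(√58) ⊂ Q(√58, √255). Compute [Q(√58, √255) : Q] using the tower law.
[Q(√58, √255) : Q] = 4

[Q(√58):Q] = 2 (min poly x^2 - 58, irreducible since 58 is squarefree > 1). For the top step, suppose √255 ∈ Q(√58), say √255 = c + d√58 with c, d ∈ Q. Squaring: 255 = c^2 + 58d^2 + 2cd√58. Since √58 ∉ Q this forces 2cd = 0. If d = 0 then √255 = c ∈ Q, contradicting 255 squarefree > 1. If c = 0 then 255 = 58d^2, so 58·255 = (58d)^2 is a perfect square in Q — but 58·255 = 14790 is not a perfect square (since 58 and 255 are distinct squarefree integers). Contradiction. Hence √255 ∉ Q(√58), so x^2 - 255 stays irreducible over Q(√58) and [Q(√58, √255) : Q(√58)] = 2. By the tower law, [Q(√58, √255) : Q] = 2 · 2 = 4.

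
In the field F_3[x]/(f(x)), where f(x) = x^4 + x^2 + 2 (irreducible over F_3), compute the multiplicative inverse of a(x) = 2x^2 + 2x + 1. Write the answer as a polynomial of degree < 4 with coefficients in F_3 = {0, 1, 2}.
a(x)^(-1) ≡ 2x^3 + x^2 + 1 (mod f(x))

Since f is irreducible over F_3, F_3[x]/(f) is a field and a(x) ≠ 0 has an inverse. Apply the extended Euclidean algorithm to f(x) and a(x) in F_3[x]: f(x) = (2x^2 + x)·a(x) + (2x + 2);  a(x) = (x)·(2x + 2) + (1). The last nonzero remainder is the constant 1 = gcd(f, a) in F_3. Back-substituting through the division chain expresses 1 = s(x)·a(x) + t(x)·f(x) with s(x) ≡ 2x^3 + x^2 + 1 (mod f), so a(x)^(-1) ≡ s(x) = 2x^3 + x^2 + 1 (mod f). Check: (2x^2 + 2x + 1)·(2x^3 + x^2 + 1) = x^5 + x^3 + 2x + 1 ≡ 1 (mod x^4 + x^2 + 2).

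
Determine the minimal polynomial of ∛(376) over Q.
m_α(x) = x^3 - 376

α satisfies α^3 = 376, so x^3 - 376 annihilates α. By the rational root test, a rational root p/q (in lowest terms) of x^3 - 376 would satisfy p^3 = 376 q^3, forcing q = 1 and p^3 = 376; but 376 is not a perfect cube, contradiction. A monic cubic over Q with no rational root is irreducible (any nontrivial factorization would include a linear factor). Hence x^3 - 376 is the minimal polynomial of α, and in particular [Q(α):Q] = 3.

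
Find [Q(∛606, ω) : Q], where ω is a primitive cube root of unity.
[Q(∛606, ω) : Q] = 6

[Q(∛606):Q] = 3 (min poly x^3 - 606, irreducible since 606 is not a perfect cube). [Q(ω):Q] = 2 (min poly x^2 + x + 1). Since Q(∛606) ⊂ R and ω ∉ R, we have ω ∉ Q(∛606), so x^2 + x + 1 remains irreducible over Q(∛606) and [Q(∛606, ω) : Q(∛606)] = 2. By the tower law, [Q(∛606, ω) : Q] = 3 · 2 = 6. (In fact Q(∛606, ω) is the splitting field of x^3 - 606 over Q.)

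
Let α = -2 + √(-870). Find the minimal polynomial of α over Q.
m_α(x) = x^2 + 4x + 874

From α + 2 = √(-870), squaring gives (α + 2)^2 = -870, i.e. α^2 + 4α + 4 = -870, so α^2 + 4α + 874 = 0. The discriminant of x^2 + 4x + 874 is (4)^2 - 4·(874) = 16 - 3496 = -3480, and 4·(-870) is not a perfect square in Q since -870 is squarefree and ≠ 1. Hence x^2 + 4x + 874 is irreducible over Q and is the minimal polynomial of α.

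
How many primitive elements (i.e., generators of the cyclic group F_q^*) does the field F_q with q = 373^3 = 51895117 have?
There are φ(51895116) = 13063680 primitive elements

F_q^* is cyclic of order q - 1 = 51895116. A cyclic group of order m has exactly φ(m) generators. Here m = 51895116 = 2^2 · 3^2 · 7^2 · 13 · 31 · 73, so the number of primitive elements is φ(51895116) = 13063680.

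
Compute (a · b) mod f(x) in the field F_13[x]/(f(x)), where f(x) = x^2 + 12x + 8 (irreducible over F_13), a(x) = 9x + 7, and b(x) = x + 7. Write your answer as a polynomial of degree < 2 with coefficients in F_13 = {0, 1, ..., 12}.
a · b ≡ x + 3 (mod f(x))

Multiply in F_13[x]: a(x)·b(x) = (9x + 7)·(x + 7) = 9x^2 + 5x + 10. This has degree ≥ 2, so divide by f(x) over F_13: 9x^2 + 5x + 10 = (9)·(x^2 + 12x + 8) + (x + 3). Hence a·b ≡ x + 3 (mod f). (F_13[x]/(f) is a field with 13^2 = 169 elements since f is irreducible of degree 2.)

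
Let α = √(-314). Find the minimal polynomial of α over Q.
m_α(x) = x^2 + 314

α satisfies α^2 + 314 = 0, so x^2 + 314 annihilates α. Since d = -314 is squarefree and ≠ 1, it is not a perfect square in Q, so x^2 + 314 has no rational root and is therefore irreducible over Q (a degree-2 polynomial over a field is irreducible iff it has no root). Hence m_α(x) = x^2 + 314.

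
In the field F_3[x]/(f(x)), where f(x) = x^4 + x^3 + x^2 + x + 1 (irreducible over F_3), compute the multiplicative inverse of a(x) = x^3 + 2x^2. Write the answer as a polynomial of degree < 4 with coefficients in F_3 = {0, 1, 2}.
a(x)^(-1) ≡ x^3 + x + 2 (mod f(x))

Since f is irreducible over F_3, F_3[x]/(f) is a field and a(x) ≠ 0 has an inverse. Apply the extended Euclidean algorithm to f(x) and a(x) in F_3[x]: f(x) = (x + 2)·a(x) + (x + 1);  a(x) = (x^2 + x + 2)·(x + 1) + (1). The last nonzero remainder is the constant 1 = gcd(f, a) in F_3. Back-substituting through the division chain expresses 1 = s(x)·a(x) + t(x)·f(x) with s(x) ≡ x^3 + x + 2 (mod f), so a(x)^(-1) ≡ s(x) = x^3 + x + 2 (mod f). Check: (x^3 + 2x^2)·(x^3 + x + 2) = x^6 + 2x^5 + x^4 + x^3 + x^2 ≡ 1 (mod x^4 + x^3 + x^2 + x + 1).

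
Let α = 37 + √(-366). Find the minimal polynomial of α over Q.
m_α(x) = x^2 - 74x + 1735

From α - 37 = √(-366), squaring gives (α - 37)^2 = -366, i.e. α^2 - 74α + 1369 = -366, so α^2 - 74α + 1735 = 0. The discriminant of x^2 - 74x + 1735 is (-74)^2 - 4·(1735) = 5476 - 6940 = -1464, and 4·(-366) is not a perfect square in Q since -366 is squarefree and ≠ 1. Hence x^2 - 74x + 1735 is irreducible over Q and is the minimal polynomial of α.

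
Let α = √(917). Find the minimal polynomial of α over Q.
m_α(x) = x^2 - 917

α satisfies α^2 - 917 = 0, so x^2 - 917 annihilates α. Since d = 917 is squarefree and ≠ 1, it is not a perfect square in Q, so x^2 - 917 has no rational root and is therefore irreducible over Q (a degree-2 polynomial over a field is irreducible iff it has no root). Hence m_α(x) = x^2 - 917.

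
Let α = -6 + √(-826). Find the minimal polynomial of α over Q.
m_α(x) = x^2 + 12x + 862

From α + 6 = √(-826), squaring gives (α + 6)^2 = -826, i.e. α^2 + 12α + 36 = -826, so α^2 + 12α + 862 = 0. The discriminant of x^2 + 12x + 862 is (12)^2 - 4·(862) = 144 - 3448 = -3304, and 4·(-826) is not a perfect square in Q since -826 is squarefree and ≠ 1. Hence x^2 + 12x + 862 is irreducible over Q and is the minimal polynomial of α.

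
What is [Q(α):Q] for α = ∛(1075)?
[Q(α):Q] = 3

The minimal polynomial of α is x^3 - 1075, irreducible over Q since 1075 is not a perfect cube (so x^3 - 1075 has no rational root). Hence [Q(α):Q] = deg(m_α) = 3.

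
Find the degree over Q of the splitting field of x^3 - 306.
[K : Q] = 6

The roots of x^3 - 306 are ∛306, ω∛306, ω^2∛306 where ω = e^(2πi/3) is a primitive cube root of unity, so K = Q(∛306, ω). Now [Q(∛306):Q] = 3 (since 306 is not a perfect cube, x^3 - 306 is irreducible) and [Q(ω):Q] = 2. Both 2 and 3 divide [K:Q], and [K:Q] ≤ 3·2 = 6, so [K:Q] = 6. (Equivalently: Q(∛306) ⊂ R but ω ∉ R, so [K : Q(∛306)] = 2.)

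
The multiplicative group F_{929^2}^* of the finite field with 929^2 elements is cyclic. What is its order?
|F_{929^2}^*| = 863040

F_{929^2} has 929^2 = 863041 elements; its multiplicative group consists of all nonzero elements, so |F_{929^2}^*| = 863041 - 1 = 863040. (It is cyclic since any finite subgroup of the multiplicative group of a field is cyclic.)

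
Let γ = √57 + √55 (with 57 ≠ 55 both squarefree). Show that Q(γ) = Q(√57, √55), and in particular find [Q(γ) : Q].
[Q(γ) : Q] = 4 (equivalently, Q(γ) = Q(√57, √55))

Obviously Q(γ) ⊆ Q(√57, √55), and [Q(√57, √55):Q] = 4 (since 57, 55 are distinct squarefree integers > 1 with 3135 not a perfect square). To show equality we compute the minimal polynomial of γ. From γ = √57 + √55: γ^2 = 57 + 2√(3135) + 55 = 112 + 2√(3135), so γ^2 - 112 = 2√(3135); squaring, (γ^2 - 112)^2 = 4·3135, i.e. γ^4 - 224γ^2 + 12544 - 12540 = 0, i.e. γ^4 - 224γ^2 + 4 = 0. So γ is a root of x^4 - 224x^2 + 4. This polynomial is irreducible over Q: it has no rational root (each ±√57 ± √55 is irrational), and any factorization into two quadratics over Q would force √(3135) ∈ Q (pairing opposite roots) or √57, √55 ∈ Q (other pairings), all impossible. Hence [Q(γ):Q] = 4 = [Q(√57, √55):Q], so Q(γ) = Q(√57, √55).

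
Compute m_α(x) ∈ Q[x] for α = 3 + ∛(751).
m_α(x) = x^3 - 9x^2 + 27x - 778

Set β = α - 3 = ∛(751), so β^3 = 751. Then (α - 3)^3 - 751 = 0, i.e. α is a root of g(x) = (x - 3)^3 - 751 = x^3 - 9x^2 + 27x - 778. Since g(x) = h(x - 3) where h(x) = x^3 - 751, and h is irreducible over Q (because 751 is not a perfect cube, so h has no rational root, and a monic cubic with no rational root is irreducible), g is also irreducible (irreducibility is preserved under the substitution x → x - 3). Hence m_α(x) = x^3 - 9x^2 + 27x - 778.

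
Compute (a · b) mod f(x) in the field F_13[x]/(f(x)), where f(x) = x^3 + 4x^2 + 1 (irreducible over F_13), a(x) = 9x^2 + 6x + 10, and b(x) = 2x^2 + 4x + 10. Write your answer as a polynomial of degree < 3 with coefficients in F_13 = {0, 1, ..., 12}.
a · b ≡ 9x^2 + 4x + 7 (mod f(x))

Multiply in F_13[x]: a(x)·b(x) = (9x^2 + 6x + 10)·(2x^2 + 4x + 10) = 5x^4 + 9x^3 + 4x^2 + 9x + 9. This has degree ≥ 3, so divide by f(x) over F_13: 5x^4 + 9x^3 + 4x^2 + 9x + 9 = (5x + 2)·(x^3 + 4x^2 + 1) + (9x^2 + 4x + 7). Hence a·b ≡ 9x^2 + 4x + 7 (mod f). (F_13[x]/(f) is a field with 13^3 = 2197 elements since f is irreducible of degree 3.)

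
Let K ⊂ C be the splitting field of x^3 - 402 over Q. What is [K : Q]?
[K : Q] = 6

The roots of x^3 - 402 are ∛402, ω∛402, ω^2∛402 where ω = e^(2πi/3) is a primitive cube root of unity, so K = Q(∛402, ω). Now [Q(∛402):Q] = 3 (since 402 is not a perfect cube, x^3 - 402 is irreducible) and [Q(ω):Q] = 2. Both 2 and 3 divide [K:Q], and [K:Q] ≤ 3·2 = 6, so [K:Q] = 6. (Equivalently: Q(∛402) ⊂ R but ω ∉ R, so [K : Q(∛402)] = 2.)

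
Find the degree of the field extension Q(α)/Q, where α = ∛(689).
[Q(α):Q] = 3

The minimal polynomial of α is x^3 - 689, irreducible over Q since 689 is not a perfect cube (so x^3 - 689 has no rational root). Hence [Q(α):Q] = deg(m_α) = 3.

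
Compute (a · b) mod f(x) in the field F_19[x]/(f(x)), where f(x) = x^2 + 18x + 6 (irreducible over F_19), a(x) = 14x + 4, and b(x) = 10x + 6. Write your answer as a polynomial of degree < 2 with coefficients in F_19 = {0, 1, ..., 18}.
a · b ≡ 17x + 1 (mod f(x))

Multiply in F_19[x]: a(x)·b(x) = (14x + 4)·(10x + 6) = 7x^2 + 10x + 5. This has degree ≥ 2, so divide by f(x) over F_19: 7x^2 + 10x + 5 = (7)·(x^2 + 18x + 6) + (17x + 1). Hence a·b ≡ 17x + 1 (mod f). (F_19[x]/(f) is a field with 19^2 = 361 elements since f is irreducible of degree 2.)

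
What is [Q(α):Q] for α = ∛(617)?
[Q(α):Q] = 3

The minimal polynomial of α is x^3 - 617, irreducible over Q since 617 is not a perfect cube (so x^3 - 617 has no rational root). Hence [Q(α):Q] = deg(m_α) = 3.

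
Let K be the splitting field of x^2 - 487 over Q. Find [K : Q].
[K : Q] = 2

f(x) = x^2 - 487 factors as (x - √487)(x + √487). The splitting field is K = Q(√487). Since 487 is squarefree and > 1, it is not a perfect square, so x^2 - 487 is irreducible over Q and [Q(√487) : Q] = 2. Hence [K : Q] = 2.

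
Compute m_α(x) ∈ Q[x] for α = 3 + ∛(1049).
m_α(x) = x^3 - 9x^2 + 27x - 1076

Set β = α - 3 = ∛(1049), so β^3 = 1049. Then (α - 3)^3 - 1049 = 0, i.e. α is a root of g(x) = (x - 3)^3 - 1049 = x^3 - 9x^2 + 27x - 1076. Since g(x) = h(x - 3) where h(x) = x^3 - 1049, and h is irreducible over Q (because 1049 is not a perfect cube, so h has no rational root, and a monic cubic with no rational root is irreducible), g is also irreducible (irreducibility is preserved under the substitution x → x - 3). Hence m_α(x) = x^3 - 9x^2 + 27x - 1076.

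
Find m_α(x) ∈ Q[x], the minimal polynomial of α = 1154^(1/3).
m_α(x) = x^3 - 1154

α satisfies α^3 = 1154, so x^3 - 1154 annihilates α. By the rational root test, a rational root p/q (in lowest terms) of x^3 - 1154 would satisfy p^3 = 1154 q^3, forcing q = 1 and p^3 = 1154; but 1154 is not a perfect cube, contradiction. A monic cubic over Q with no rational root is irreducible (any nontrivial factorization would include a linear factor). Hence x^3 - 1154 is the minimal polynomial of α, and in particular [Q(α):Q] = 3.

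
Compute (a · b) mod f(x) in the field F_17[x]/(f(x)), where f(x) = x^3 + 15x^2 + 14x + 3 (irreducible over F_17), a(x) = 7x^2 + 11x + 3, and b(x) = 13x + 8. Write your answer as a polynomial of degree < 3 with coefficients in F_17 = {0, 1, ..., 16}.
a · b ≡ 7x^2 + 9x + 6 (mod f(x))

Multiply in F_17[x]: a(x)·b(x) = (7x^2 + 11x + 3)·(13x + 8) = 6x^3 + 12x^2 + 8x + 7. This has degree ≥ 3, so divide by f(x) over F_17: 6x^3 + 12x^2 + 8x + 7 = (6)·(x^3 + 15x^2 + 14x + 3) + (7x^2 + 9x + 6). Hence a·b ≡ 7x^2 + 9x + 6 (mod f). (F_17[x]/(f) is a field with 17^3 = 4913 elements since f is irreducible of degree 3.)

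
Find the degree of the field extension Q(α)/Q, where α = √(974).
[Q(α):Q] = 2

[Q(α):Q] equals the degree of the minimal polynomial of α. Here α^2 = 974 and x^2 - 974 is irreducible (d = 974 is squarefree, ≠ 1, hence not a square), so deg(m_α) = 2. Thus [Q(α):Q] = 2.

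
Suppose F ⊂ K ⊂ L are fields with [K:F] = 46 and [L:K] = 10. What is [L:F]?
[L:F] = 460

The tower law says that for any tower of field extensions F ⊂ K ⊂ L with finite degrees, [L:F] = [L:K] · [K:F]. Here this gives [L:F] = 10 · 46 = 460.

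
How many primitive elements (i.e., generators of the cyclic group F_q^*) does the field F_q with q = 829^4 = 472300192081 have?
There are φ(472300192080) = 105517547520 primitive elements

F_q^* is cyclic of order q - 1 = 472300192080. A cyclic group of order m has exactly φ(m) generators. Here m = 472300192080 = 2^4 · 3^2 · 5 · 17^2 · 23 · 29 · 41 · 83, so the number of primitive elements is φ(472300192080) = 105517547520.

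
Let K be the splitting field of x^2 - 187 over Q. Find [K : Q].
[K : Q] = 2

f(x) = x^2 - 187 factors as (x - √187)(x + √187). The splitting field is K = Q(√187). Since 187 is squarefree and > 1, it is not a perfect square, so x^2 - 187 is irreducible over Q and [Q(√187) : Q] = 2. Hence [K : Q] = 2.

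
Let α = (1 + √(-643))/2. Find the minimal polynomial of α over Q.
m_α(x) = x^2 - x + 161

From 2α - 1 = √(-643), squaring gives (2α - 1)^2 = -643, i.e. 4α^2 - 4α + 1 = -643, so α^2 - α + (1 + 643)/4 = 0. Since -643 ≡ 1 (mod 4), (1 + 643)/4 = 161 ∈ Z. The polynomial x^2 - x + 161 has discriminant 1 - 4·(161) = -643, which is not a perfect square in Q (d = -643 is squarefree and ≠ 1), so x^2 - x + 161 is irreducible over Q. It is the minimal polynomial of α.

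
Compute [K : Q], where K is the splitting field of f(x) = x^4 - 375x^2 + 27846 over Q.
[K : Q] = 4

Solving the quadratic in x^2: x^2 = (375 ± √(375^2 - 4·27846))/2 = (375 ± √29241)/2 = (375 ± 171)/2, giving x^2 = 102 or x^2 = 273. So f(x) = (x^2 - 102)(x^2 - 273) and the roots of f are ±√102, ±√273. Hence the splitting field is K = Q(√102, √273). Since 102 and 273 are distinct squarefree integers > 1, their product 27846 is not a perfect square, so √273 ∉ Q(√102). By the tower law [K:Q] = [Q(√102,√273):Q(√102)] · [Q(√102):Q] = 2 · 2 = 4.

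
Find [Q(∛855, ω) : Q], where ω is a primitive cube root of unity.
[Q(∛855, ω) : Q] = 6

[Q(∛855):Q] = 3 (min poly x^3 - 855, irreducible since 855 is not a perfect cube). [Q(ω):Q] = 2 (min poly x^2 + x + 1). Since Q(∛855) ⊂ R and ω ∉ R, we have ω ∉ Q(∛855), so x^2 + x + 1 remains irreducible over Q(∛855) and [Q(∛855, ω) : Q(∛855)] = 2. By the tower law, [Q(∛855, ω) : Q] = 3 · 2 = 6. (In fact Q(∛855, ω) is the splitting field of x^3 - 855 over Q.)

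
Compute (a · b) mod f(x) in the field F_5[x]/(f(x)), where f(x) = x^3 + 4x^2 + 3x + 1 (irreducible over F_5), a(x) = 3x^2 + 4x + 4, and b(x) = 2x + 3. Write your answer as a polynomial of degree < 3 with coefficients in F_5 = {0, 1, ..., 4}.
a · b ≡ 3x^2 + 2x + 1 (mod f(x))

Multiply in F_5[x]: a(x)·b(x) = (3x^2 + 4x + 4)·(2x + 3) = x^3 + 2x^2 + 2. This has degree ≥ 3, so divide by f(x) over F_5: x^3 + 2x^2 + 2 = (1)·(x^3 + 4x^2 + 3x + 1) + (3x^2 + 2x + 1). Hence a·b ≡ 3x^2 + 2x + 1 (mod f). (F_5[x]/(f) is a field with 5^3 = 125 elements since f is irreducible of degree 3.)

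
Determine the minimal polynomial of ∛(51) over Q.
m_α(x) = x^3 - 51

α satisfies α^3 = 51, so x^3 - 51 annihilates α. By the rational root test, a rational root p/q (in lowest terms) of x^3 - 51 would satisfy p^3 = 51 q^3, forcing q = 1 and p^3 = 51; but 51 is not a perfect cube, contradiction. A monic cubic over Q with no rational root is irreducible (any nontrivial factorization would include a linear factor). Hence x^3 - 51 is the minimal polynomial of α, and in particular [Q(α):Q] = 3.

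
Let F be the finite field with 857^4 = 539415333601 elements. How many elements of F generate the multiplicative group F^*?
There are φ(539415333600) = 116055244800 primitive elements

F_q^* is cyclic of order q - 1 = 539415333600. A cyclic group of order m has exactly φ(m) generators. Here m = 539415333600 = 2^5 · 3 · 5^2 · 11 · 13 · 37 · 107 · 397, so the number of primitive elements is φ(539415333600) = 116055244800.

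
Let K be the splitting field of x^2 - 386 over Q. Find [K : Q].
[K : Q] = 2

f(x) = x^2 - 386 factors as (x - √386)(x + √386). The splitting field is K = Q(√386). Since 386 is squarefree and > 1, it is not a perfect square, so x^2 - 386 is irreducible over Q and [Q(√386) : Q] = 2. Hence [K : Q] = 2.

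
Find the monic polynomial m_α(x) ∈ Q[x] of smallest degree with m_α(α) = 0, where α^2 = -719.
m_α(x) = x^2 + 719

α satisfies α^2 + 719 = 0, so x^2 + 719 annihilates α. Since d = -719 is squarefree and ≠ 1, it is not a perfect square in Q, so x^2 + 719 has no rational root and is therefore irreducible over Q (a degree-2 polynomial over a field is irreducible iff it has no root). Hence m_α(x) = x^2 + 719.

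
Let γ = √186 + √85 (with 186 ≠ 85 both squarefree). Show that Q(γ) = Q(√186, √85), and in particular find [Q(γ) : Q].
[Q(γ) : Q] = 4 (equivalently, Q(γ) = Q(√186, √85))

Obviously Q(γ) ⊆ Q(√186, √85), and [Q(√186, √85):Q] = 4 (since 186, 85 are distinct squarefree integers > 1 with 15810 not a perfect square). To show equality we compute the minimal polynomial of γ. From γ = √186 + √85: γ^2 = 186 + 2√(15810) + 85 = 271 + 2√(15810), so γ^2 - 271 = 2√(15810); squaring, (γ^2 - 271)^2 = 4·15810, i.e. γ^4 - 542γ^2 + 73441 - 63240 = 0, i.e. γ^4 - 542γ^2 + 10201 = 0. So γ is a root of x^4 - 542x^2 + 10201. This polynomial is irreducible over Q: it has no rational root (each ±√186 ± √85 is irrational), and any factorization into two quadratics over Q would force √(15810) ∈ Q (pairing opposite roots) or √186, √85 ∈ Q (other pairings), all impossible. Hence [Q(γ):Q] = 4 = [Q(√186, √85):Q], so Q(γ) = Q(√186, √85).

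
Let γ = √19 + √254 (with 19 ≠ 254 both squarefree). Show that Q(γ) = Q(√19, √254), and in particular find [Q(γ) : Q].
[Q(γ) : Q] = 4 (equivalently, Q(γ) = Q(√19, √254))

Obviously Q(γ) ⊆ Q(√19, √254), and [Q(√19, √254):Q] = 4 (since 19, 254 are distinct squarefree integers > 1 with 4826 not a perfect square). To show equality we compute the minimal polynomial of γ. From γ = √19 + √254: γ^2 = 19 + 2√(4826) + 254 = 273 + 2√(4826), so γ^2 - 273 = 2√(4826); squaring, (γ^2 - 273)^2 = 4·4826, i.e. γ^4 - 546γ^2 + 74529 - 19304 = 0, i.e. γ^4 - 546γ^2 + 55225 = 0. So γ is a root of x^4 - 546x^2 + 55225. This polynomial is irreducible over Q: it has no rational root (each ±√19 ± √254 is irrational), and any factorization into two quadratics over Q would force √(4826) ∈ Q (pairing opposite roots) or √19, √254 ∈ Q (other pairings), all impossible. Hence [Q(γ):Q] = 4 = [Q(√19, √254):Q], so Q(γ) = Q(√19, √254).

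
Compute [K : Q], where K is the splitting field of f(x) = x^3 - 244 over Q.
[K : Q] = 6

The roots of x^3 - 244 are ∛244, ω∛244, ω^2∛244 where ω = e^(2πi/3) is a primitive cube root of unity, so K = Q(∛244, ω). Now [Q(∛244):Q] = 3 (since 244 is not a perfect cube, x^3 - 244 is irreducible) and [Q(ω):Q] = 2. Both 2 and 3 divide [K:Q], and [K:Q] ≤ 3·2 = 6, so [K:Q] = 6. (Equivalently: Q(∛244) ⊂ R but ω ∉ R, so [K : Q(∛244)] = 2.)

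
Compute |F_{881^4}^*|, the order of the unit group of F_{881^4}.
|F_{881^4}^*| = 602425897920

F_{881^4} has 881^4 = 602425897921 elements; its multiplicative group consists of all nonzero elements, so |F_{881^4}^*| = 602425897921 - 1 = 602425897920. (It is cyclic since any finite subgroup of the multiplicative group of a field is cyclic.)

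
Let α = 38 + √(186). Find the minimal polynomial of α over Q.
m_α(x) = x^2 - 76x + 1258

From α - 38 = √(186), squaring gives (α - 38)^2 = 186, i.e. α^2 - 76α + 1444 = 186, so α^2 - 76α + 1258 = 0. The discriminant of x^2 - 76x + 1258 is (-76)^2 - 4·(1258) = 5776 - 5032 = 744, and 4·(186) is not a perfect square in Q since 186 is squarefree and ≠ 1. Hence x^2 - 76x + 1258 is irreducible over Q and is the minimal polynomial of α.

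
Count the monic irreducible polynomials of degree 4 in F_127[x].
There are 65032128 monic irreducible polynomials of degree 4 over F_127

Each element of F_{127^4} that lies in no proper subfield is a root of exactly one monic irreducible of degree 4 over F_127, and each such polynomial has 4 distinct roots in F_{127^4}. By Möbius inversion the count is N_127(4) = (1/4) Σ_{d|4} μ(4/d) · 127^d = (1/4)(μ(4)·127^1 + μ(2)·127^2 + μ(1)·127^4) = 260128512/4 = 65032128.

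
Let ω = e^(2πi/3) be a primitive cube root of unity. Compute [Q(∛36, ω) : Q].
[Q(∛36, ω) : Q] = 6

[Q(∛36):Q] = 3 (min poly x^3 - 36, irreducible since 36 is not a perfect cube). [Q(ω):Q] = 2 (min poly x^2 + x + 1). Since Q(∛36) ⊂ R and ω ∉ R, we have ω ∉ Q(∛36), so x^2 + x + 1 remains irreducible over Q(∛36) and [Q(∛36, ω) : Q(∛36)] = 2. By the tower law, [Q(∛36, ω) : Q] = 3 · 2 = 6. (In fact Q(∛36, ω) is the splitting field of x^3 - 36 over Q.)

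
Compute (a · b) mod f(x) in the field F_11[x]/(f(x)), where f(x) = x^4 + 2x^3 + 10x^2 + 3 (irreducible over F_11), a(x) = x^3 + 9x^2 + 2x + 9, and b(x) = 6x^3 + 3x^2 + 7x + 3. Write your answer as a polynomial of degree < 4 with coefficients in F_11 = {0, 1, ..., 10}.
a · b ≡ 5x^3 + x^2 + 9 (mod f(x))

Multiply in F_11[x]: a(x)·b(x) = (x^3 + 9x^2 + 2x + 9)·(6x^3 + 3x^2 + 7x + 3) = 6x^6 + 2x^5 + 2x^4 + 5x^3 + 2x^2 + 3x + 5. This has degree ≥ 4, so divide by f(x) over F_11: 6x^6 + 2x^5 + 2x^4 + 5x^3 + 2x^2 + 3x + 5 = (6x^2 + x + 6)·(x^4 + 2x^3 + 10x^2 + 3) + (5x^3 + x^2 + 9). Hence a·b ≡ 5x^3 + x^2 + 9 (mod f). (F_11[x]/(f) is a field with 11^4 = 14641 elements since f is irreducible of degree 4.)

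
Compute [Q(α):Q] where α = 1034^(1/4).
[Q(α):Q] = 4

α is a root of x^4 - 1034. By Eisenstein's criterion at the prime p = 2 (which divides the constant term 1034 but p^2 = 4 does not, since 1034 is squarefree), x^4 - 1034 is irreducible over Q. Hence [Q(α):Q] = 4.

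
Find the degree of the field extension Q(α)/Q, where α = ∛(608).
[Q(α):Q] = 3

The minimal polynomial of α is x^3 - 608, irreducible over Q since 608 is not a perfect cube (so x^3 - 608 has no rational root). Hence [Q(α):Q] = deg(m_α) = 3.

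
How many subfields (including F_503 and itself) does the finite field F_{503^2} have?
F_{503^2} has 2 subfields

The subfields of F_{p^n} are exactly the fields F_{p^d} for d | n (each is the fixed field of the unique index-d subgroup of Gal(F_{p^n}/F_p) ≅ Z/nZ). The divisors of n = 2 are {1, 2}, giving 2 subfields: F_{503^1}, F_{503^2}.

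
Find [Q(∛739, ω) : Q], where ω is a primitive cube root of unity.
[Q(∛739, ω) : Q] = 6

[Q(∛739):Q] = 3 (min poly x^3 - 739, irreducible since 739 is not a perfect cube). [Q(ω):Q] = 2 (min poly x^2 + x + 1). Since Q(∛739) ⊂ R and ω ∉ R, we have ω ∉ Q(∛739), so x^2 + x + 1 remains irreducible over Q(∛739) and [Q(∛739, ω) : Q(∛739)] = 2. By the tower law, [Q(∛739, ω) : Q] = 3 · 2 = 6. (In fact Q(∛739, ω) is the splitting field of x^3 - 739 over Q.)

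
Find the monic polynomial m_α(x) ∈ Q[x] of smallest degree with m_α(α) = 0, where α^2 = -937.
m_α(x) = x^2 + 937

α satisfies α^2 + 937 = 0, so x^2 + 937 annihilates α. Since d = -937 is squarefree and ≠ 1, it is not a perfect square in Q, so x^2 + 937 has no rational root and is therefore irreducible over Q (a degree-2 polynomial over a field is irreducible iff it has no root). Hence m_α(x) = x^2 + 937.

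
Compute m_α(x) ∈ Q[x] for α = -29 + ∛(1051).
m_α(x) = x^3 + 87x^2 + 2523x + 23338

Set β = α + 29 = ∛(1051), so β^3 = 1051. Then (α + 29)^3 - 1051 = 0, i.e. α is a root of g(x) = (x + 29)^3 - 1051 = x^3 + 87x^2 + 2523x + 23338. Since g(x) = h(x + 29) where h(x) = x^3 - 1051, and h is irreducible over Q (because 1051 is not a perfect cube, so h has no rational root, and a monic cubic with no rational root is irreducible), g is also irreducible (irreducibility is preserved under the substitution x → x + 29). Hence m_α(x) = x^3 + 87x^2 + 2523x + 23338.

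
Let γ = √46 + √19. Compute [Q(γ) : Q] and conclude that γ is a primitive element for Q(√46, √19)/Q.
[Q(γ) : Q] = 4 (equivalently, Q(γ) = Q(√46, √19))

Obviously Q(γ) ⊆ Q(√46, √19), and [Q(√46, √19):Q] = 4 (since 46, 19 are distinct squarefree integers > 1 with 874 not a perfect square). To show equality we compute the minimal polynomial of γ. From γ = √46 + √19: γ^2 = 46 + 2√(874) + 19 = 65 + 2√(874), so γ^2 - 65 = 2√(874); squaring, (γ^2 - 65)^2 = 4·874, i.e. γ^4 - 130γ^2 + 4225 - 3496 = 0, i.e. γ^4 - 130γ^2 + 729 = 0. So γ is a root of x^4 - 130x^2 + 729. This polynomial is irreducible over Q: it has no rational root (each ±√46 ± √19 is irrational), and any factorization into two quadratics over Q would force √(874) ∈ Q (pairing opposite roots) or √46, √19 ∈ Q (other pairings), all impossible. Hence [Q(γ):Q] = 4 = [Q(√46, √19):Q], so Q(γ) = Q(√46, √19).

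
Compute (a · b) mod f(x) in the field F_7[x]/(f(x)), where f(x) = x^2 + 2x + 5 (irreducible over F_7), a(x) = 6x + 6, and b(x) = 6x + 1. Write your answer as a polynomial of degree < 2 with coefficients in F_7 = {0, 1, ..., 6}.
a · b ≡ 5x + 1 (mod f(x))

Multiply in F_7[x]: a(x)·b(x) = (6x + 6)·(6x + 1) = x^2 + 6. This has degree ≥ 2, so divide by f(x) over F_7: x^2 + 6 = (1)·(x^2 + 2x + 5) + (5x + 1). Hence a·b ≡ 5x + 1 (mod f). (F_7[x]/(f) is a field with 7^2 = 49 elements since f is irreducible of degree 2.)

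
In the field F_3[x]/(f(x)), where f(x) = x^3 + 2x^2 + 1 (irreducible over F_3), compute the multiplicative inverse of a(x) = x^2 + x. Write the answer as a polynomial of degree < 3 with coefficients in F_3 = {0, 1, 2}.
a(x)^(-1) ≡ x^2 + 1 (mod f(x))

Since f is irreducible over F_3, F_3[x]/(f) is a field and a(x) ≠ 0 has an inverse. Apply the extended Euclidean algorithm to f(x) and a(x) in F_3[x]: f(x) = (x + 1)·a(x) + (2x + 1);  a(x) = (2x + 1)·(2x + 1) + (2). The last nonzero remainder is the constant 2 = gcd(f, a) in F_3. Back-substituting through the division chain expresses 2 = s(x)·a(x) + t(x)·f(x) with s(x) ≡ 2x^2 + 2 (mod f), so (2x^2 + 2)·a(x) ≡ 2 (mod f). Multiplying by 2^(-1) ≡ 2 in F_3 gives a(x)^(-1) ≡ 2·(2x^2 + 2) ≡ x^2 + 1 (mod f). Check: (x^2 + x)·(x^2 + 1) = x^4 + x^3 + x^2 + x ≡ 1 (mod x^3 + 2x^2 + 1).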